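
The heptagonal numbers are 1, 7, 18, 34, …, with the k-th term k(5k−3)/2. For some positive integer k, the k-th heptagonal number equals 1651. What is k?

26

Set n(5n−3)/2 = 1651, giving 5n² − 3n − 3302 = 0.
So n = (3 + 257) / 10 = 260/10 = 26.
Check: 26·(5·26 − 3)/2 = 1651. ✓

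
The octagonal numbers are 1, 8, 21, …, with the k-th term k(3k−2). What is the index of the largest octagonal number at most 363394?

348

Solve n(3n−2) ≤ 363394 for integer n.
n = 348 gives 362616 ≤ 363394, while n = 349 gives 364705 > 363394; so the answer is index 348.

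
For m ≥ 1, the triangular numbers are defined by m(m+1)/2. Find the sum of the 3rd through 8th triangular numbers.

Σ i(i+1)/2 = (Σi² + Σi) / 2 over i = 3..8.
Σi = 36 − 3 = 33 and Σi² = 204 − 5 = 199.
(1·199 + 1·33) / 2 = 232/2 = 116.

116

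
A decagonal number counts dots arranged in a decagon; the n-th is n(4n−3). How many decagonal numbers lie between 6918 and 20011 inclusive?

The n-th decagonal number is n(4n−3).
Smallest index with value ≥ 6918: n = 42 (giving 6930).
Largest index with value ≤ 20011: n = 71 (giving 19951).
Indices 42 through 71: 30 terms.

30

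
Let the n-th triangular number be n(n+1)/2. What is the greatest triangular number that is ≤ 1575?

Solve n(n+1)/2 ≤ 1575 for integer n.
n = 55 gives 1540 ≤ 1575, while n = 56 gives 1596 > 1575; so the answer is 1540.

1540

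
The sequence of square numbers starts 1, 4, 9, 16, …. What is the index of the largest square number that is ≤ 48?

Solve n² ≤ 48 for integer n.
n = 6 gives 36 ≤ 48, while n = 7 gives 49 > 48; so the answer is index 6.

6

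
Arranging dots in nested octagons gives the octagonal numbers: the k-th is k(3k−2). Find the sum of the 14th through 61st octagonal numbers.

Σ i(3i−2) = 3Σi² − 2Σi over i = 14..61.
Σi = 1891 − 91 = 1800 and Σi² = 77531 − 819 = 76712.
3·76712 − 2·1800 = 226536.

226536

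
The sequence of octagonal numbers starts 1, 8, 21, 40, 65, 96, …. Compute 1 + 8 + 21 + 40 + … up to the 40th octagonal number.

Σ i(3i−2) = 3Σi² − 2Σi over i = 1..40.
Σi = 820 and Σi² = 22140.
3·22140 − 2·820 = 64780.

64780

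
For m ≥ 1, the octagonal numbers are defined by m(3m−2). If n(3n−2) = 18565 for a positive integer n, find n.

79

Set n(3n−2) = 18565, giving 3n² − 2n − 18565 = 0.
The discriminant is 4 + 12·18565 = 222784, and √222784 = 472.
So n = (2 + 472) / 6 = 474/6 = 79.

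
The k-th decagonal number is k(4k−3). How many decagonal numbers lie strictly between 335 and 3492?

The n-th decagonal number is n(4n−3).
Smallest index with value > 335: n = 10 (giving 370).
Largest index with value < 3492: n = 29 (giving 3277).
Indices 10 through 29: 20 terms.

20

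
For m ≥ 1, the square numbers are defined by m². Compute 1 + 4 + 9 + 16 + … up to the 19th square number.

2470

Σ_{i=1}^{19} i² = 19·20·39/6 = 2470.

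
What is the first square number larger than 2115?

Solve n² > 2115 for integer n.
The largest n with value ≤ 2115 is 45 (since 2025 ≤ 2115 < 2116), so the first above is n = 46, value 2116.

2116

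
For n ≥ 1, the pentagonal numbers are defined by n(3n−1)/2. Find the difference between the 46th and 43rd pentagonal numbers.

46·(3·46 − 1)/2 = 3151 and 43·(3·43 − 1)/2 = 2752.
Difference: 3151 − 2752 = 399.

399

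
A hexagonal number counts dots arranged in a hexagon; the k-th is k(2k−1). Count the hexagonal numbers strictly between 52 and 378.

8

The n-th hexagonal number is n(2n−1).
Smallest index with value > 52: n = 6 (giving 66).
Largest index with value < 378: n = 13 (giving 325).
Indices 6 through 13: 8 terms.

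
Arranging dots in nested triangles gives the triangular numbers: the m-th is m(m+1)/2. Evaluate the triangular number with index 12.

78

The 12th triangular number is n(n+1)/2 with n = 12.
12·13/2 = 156/2 = 78.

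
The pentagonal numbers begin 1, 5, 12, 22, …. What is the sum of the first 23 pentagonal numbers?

6348

Σ i(3i−1)/2 = (3Σi² − Σi) / 2 over i = 1..23.
Σi = 276 and Σi² = 4324.
(3·4324 − 1·276) / 2 = 12696/2 = 6348.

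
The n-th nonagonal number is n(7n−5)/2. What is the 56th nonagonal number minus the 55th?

Consecutive nonagonal numbers differ by 7n − 6: here 7·56 − 6 = 386.

386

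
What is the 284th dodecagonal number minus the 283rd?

Consecutive dodecagonal numbers differ by 10n − 9: here 10·284 − 9 = 2831.

2831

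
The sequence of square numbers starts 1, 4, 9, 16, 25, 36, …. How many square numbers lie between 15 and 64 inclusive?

5

The n-th square number is n².
Smallest index with value ≥ 15: n = 4 (giving 16).
Largest index with value ≤ 64: n = 8 (giving 64).
Indices 4 through 8: 5 terms.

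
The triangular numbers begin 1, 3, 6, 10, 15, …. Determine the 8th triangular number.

36

The 8th triangular number is n(n+1)/2 with n = 8.
8·9/2 = 72/2 = 36.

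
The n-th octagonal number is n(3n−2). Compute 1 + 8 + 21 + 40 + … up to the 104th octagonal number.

Σ i(3i−2) = 3Σi² − 2Σi over i = 1..104.
Σi = 5460 and Σi² = 380380.
3·380380 − 2·5460 = 1130220.

1130220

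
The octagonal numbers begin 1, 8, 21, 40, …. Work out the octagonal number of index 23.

23·(3·23 − 2) = 23·67 = 1541.

1541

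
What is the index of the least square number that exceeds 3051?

Solve n² > 3051 for integer n.
The largest n with value ≤ 3051 is 55 (since 3025 ≤ 3051 < 3136), so the first above is n = 56, value 3136.

56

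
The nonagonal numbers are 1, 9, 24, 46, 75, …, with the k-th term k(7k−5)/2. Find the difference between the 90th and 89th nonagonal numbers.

624

Consecutive nonagonal numbers differ by 7n − 6: here 7·90 − 6 = 624.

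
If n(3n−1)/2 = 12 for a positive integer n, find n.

3

Set n(3n−1)/2 = 12, giving 3n² − n − 24 = 0.
The discriminant is 1 + 24·12 = 289, and √289 = 17.
So n = (1 + 17) / 6 = 18/6 = 3.
Check: 3·(3·3 − 1)/2 = 12. ✓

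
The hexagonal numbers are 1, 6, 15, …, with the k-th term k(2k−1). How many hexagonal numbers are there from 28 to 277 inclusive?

The n-th hexagonal number is n(2n−1).
Smallest index with value ≥ 28: n = 4 (giving 28).
Largest index with value ≤ 277: n = 12 (giving 276).
Indices 4 through 12: 9 terms.

9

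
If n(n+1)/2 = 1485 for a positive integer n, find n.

Set n(n+1)/2 = 1485, giving n² + n − 2970 = 0.
The discriminant is 1 + 8·1485 = 11881, and √11881 = 109.
So n = (-1 + 109) / 2 = 108/2 = 54.

54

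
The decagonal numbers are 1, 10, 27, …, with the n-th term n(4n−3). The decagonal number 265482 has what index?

Set n(4n−3) = 265482, giving 4n² − 3n − 265482 = 0.
So n = (3 + 2061) / 8 = 2064/8 = 258.

258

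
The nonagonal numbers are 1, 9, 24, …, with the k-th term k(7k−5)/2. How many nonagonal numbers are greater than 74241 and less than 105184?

27

The n-th nonagonal number is n(7n−5)/2.
Smallest index with value > 74241: n = 147 (giving 75264).
Largest index with value < 105184: n = 173 (giving 104319).
Indices 147 through 173: 27 terms.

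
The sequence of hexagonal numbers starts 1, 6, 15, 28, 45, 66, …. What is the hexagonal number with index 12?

276

The 12th hexagonal number is n(2n−1) with n = 12.
12·(2·12 − 1) = 12·23 = 276.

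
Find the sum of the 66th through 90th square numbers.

Σ_{i=66}^{90} i² = 247065 − 93665 = 153400.

153400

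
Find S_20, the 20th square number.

400

The 20th square number is n² with n = 20.
20² = 400.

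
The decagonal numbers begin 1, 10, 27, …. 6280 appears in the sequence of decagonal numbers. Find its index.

Set n(4n−3) = 6280, giving 4n² − 3n − 6280 = 0.
The discriminant is 9 + 16·6280 = 100489, and √100489 = 317.
So n = (3 + 317) / 8 = 320/8 = 40.

40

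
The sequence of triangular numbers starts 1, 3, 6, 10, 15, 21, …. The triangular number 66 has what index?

Set n(n+1)/2 = 66, giving n² + n − 132 = 0.
The discriminant is 1 + 8·66 = 529, and √529 = 23.
So n = (-1 + 23) / 2 = 22/2 = 11.

11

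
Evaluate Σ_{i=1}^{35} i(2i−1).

29190

Σ i(2i−1) = 2Σi² − Σi over i = 1..35.
Σi = 630 and Σi² = 14910.
2·14910 − 1·630 = 29190.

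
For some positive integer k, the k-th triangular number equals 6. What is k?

Set n(n+1)/2 = 6, giving n² + n − 12 = 0.
The discriminant is 1 + 8·6 = 49, and √49 = 7.
So n = (-1 + 7) / 2 = 6/2 = 3.
Check: 3·4/2 = 6. ✓

3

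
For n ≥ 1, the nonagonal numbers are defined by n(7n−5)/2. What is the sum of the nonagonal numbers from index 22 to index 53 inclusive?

164048

Σ i(7i−5)/2 = (7Σi² − 5Σi) / 2 over i = 22..53.
Σi = 1431 − 231 = 1200 and Σi² = 51039 − 3311 = 47728.
(7·47728 − 5·1200) / 2 = 328096/2 = 164048.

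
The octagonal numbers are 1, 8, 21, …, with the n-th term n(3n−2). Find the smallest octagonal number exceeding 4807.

4961

Solve n(3n−2) > 4807 for integer n.
The largest n with value ≤ 4807 is 40 (since 4720 ≤ 4807 < 4961), so the first above is n = 41, value 4961.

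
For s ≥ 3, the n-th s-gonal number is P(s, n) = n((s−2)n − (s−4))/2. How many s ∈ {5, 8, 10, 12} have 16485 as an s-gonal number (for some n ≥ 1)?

1

s = 5: P(5, 105) = 16485. ✓
s = 8: P(8, 74) = 16280 and P(8, 75) = 16725; 16485 is not s-gonal.
s = 10: P(10, 64) = 16192 and P(10, 65) = 16705; 16485 is not s-gonal.
s = 12: P(12, 57) = 16017 and P(12, 58) = 16588; 16485 is not s-gonal.
Hits: s ∈ {5} → 1.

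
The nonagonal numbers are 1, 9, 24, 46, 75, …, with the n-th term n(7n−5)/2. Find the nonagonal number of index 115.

46000

The 115th nonagonal number is n(7n−5)/2 with n = 115.
115·(7·115 − 5)/2 = 115·800/2 = 115·400 = 46000.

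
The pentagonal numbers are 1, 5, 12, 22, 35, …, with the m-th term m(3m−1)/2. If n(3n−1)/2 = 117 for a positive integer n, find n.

9

Set n(3n−1)/2 = 117, giving 3n² − n − 234 = 0.
So n = (1 + 53) / 6 = 54/6 = 9.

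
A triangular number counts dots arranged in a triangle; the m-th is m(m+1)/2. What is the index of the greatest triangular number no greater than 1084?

46

Solve n(n+1)/2 ≤ 1084 for integer n.
n = 46 gives 1081 ≤ 1084, while n = 47 gives 1128 > 1084; so the answer is index 46.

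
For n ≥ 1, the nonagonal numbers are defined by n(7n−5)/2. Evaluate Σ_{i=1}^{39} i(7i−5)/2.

Σ i(7i−5)/2 = (7Σi² − 5Σi) / 2 over i = 1..39.
Σi = 780 and Σi² = 20540.
(7·20540 − 5·780) / 2 = 139880/2 = 69940.

69940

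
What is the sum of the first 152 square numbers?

1182180

Σ_{i=1}^{152} i² = 152·153·305/6 = 1182180.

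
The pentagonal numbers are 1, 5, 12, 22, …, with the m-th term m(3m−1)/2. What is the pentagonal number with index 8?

8·(3·8 − 1)/2 = 8·23/2 = 92.

92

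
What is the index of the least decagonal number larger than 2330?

25

Solve n(4n−3) > 2330 for integer n.
The largest n with value ≤ 2330 is 24 (since 2232 ≤ 2330 < 2425), so the first above is n = 25, value 2425.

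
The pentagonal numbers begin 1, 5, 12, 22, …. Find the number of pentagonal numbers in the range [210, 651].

10

The n-th pentagonal number is n(3n−1)/2.
Smallest index with value ≥ 210: n = 12 (giving 210).
Largest index with value ≤ 651: n = 21 (giving 651).
Indices 12 through 21: 10 terms.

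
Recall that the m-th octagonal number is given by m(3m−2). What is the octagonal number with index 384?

The 384th octagonal number is n(3n−2) with n = 384.
384·(3·384 − 2) = 384·1150 = 441600.

441600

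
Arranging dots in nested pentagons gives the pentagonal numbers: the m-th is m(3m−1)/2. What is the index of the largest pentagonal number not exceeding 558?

Solve n(3n−1)/2 ≤ 558 for integer n.
n = 19 gives 532 ≤ 558, while n = 20 gives 590 > 558; so the answer is index 19.

19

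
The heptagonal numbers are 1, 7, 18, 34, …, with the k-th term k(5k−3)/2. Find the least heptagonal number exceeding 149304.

Solve n(5n−3)/2 > 149304 for integer n.
The largest n with value ≤ 149304 is 244 (since 148474 ≤ 149304 < 149695), so the first above is n = 245, value 149695.

149695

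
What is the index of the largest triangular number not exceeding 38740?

Solve n(n+1)/2 ≤ 38740 for integer n.
n = 277 gives 38503 ≤ 38740, while n = 278 gives 38781 > 38740; so the answer is index 277.

277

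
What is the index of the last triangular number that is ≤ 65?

Solve n(n+1)/2 ≤ 65 for integer n.
n = 10 gives 55 ≤ 65, while n = 11 gives 66 > 65; so the answer is index 10.

10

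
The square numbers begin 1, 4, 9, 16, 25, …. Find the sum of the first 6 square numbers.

Σ_{i=1}^{6} i² = 6·7·13/6 = 91.

91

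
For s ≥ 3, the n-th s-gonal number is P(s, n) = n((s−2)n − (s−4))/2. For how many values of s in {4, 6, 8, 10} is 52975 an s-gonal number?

s = 4: P(4, 230) = 52900 and P(4, 231) = 53361; 52975 is not s-gonal.
s = 6: P(6, 163) = 52975. ✓
s = 8: P(8, 133) = 52801 and P(8, 134) = 53600; 52975 is not s-gonal.
s = 10: P(10, 115) = 52555 and P(10, 116) = 53476; 52975 is not s-gonal.
Hits: s ∈ {6} → 1.

1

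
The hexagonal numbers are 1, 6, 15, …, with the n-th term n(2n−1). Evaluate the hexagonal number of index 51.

The 51st hexagonal number is n(2n−1) with n = 51.
51·(2·51 − 1) = 51·101 = 5151.

5151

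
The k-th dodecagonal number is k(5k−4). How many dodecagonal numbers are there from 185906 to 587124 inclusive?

The n-th dodecagonal number is n(5n−4).
Smallest index with value ≥ 185906: n = 194 (giving 187404).
Largest index with value ≤ 587124: n = 343 (giving 586873).
Indices 194 through 343: 150 terms.

150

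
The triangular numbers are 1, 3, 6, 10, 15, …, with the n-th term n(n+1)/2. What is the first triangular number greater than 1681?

Solve n(n+1)/2 > 1681 for integer n.
The largest n with value ≤ 1681 is 57 (since 1653 ≤ 1681 < 1711), so the first above is n = 58, value 1711.

1711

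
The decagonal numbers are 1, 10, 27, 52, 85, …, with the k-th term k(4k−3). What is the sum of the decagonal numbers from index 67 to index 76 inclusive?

202675

Σ i(4i−3) = 4Σi² − 3Σi over i = 67..76.
Σi = 2926 − 2211 = 715 and Σi² = 149226 − 98021 = 51205.
4·51205 − 3·715 = 202675.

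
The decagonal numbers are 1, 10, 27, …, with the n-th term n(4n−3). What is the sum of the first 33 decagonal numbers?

48433

Σ i(4i−3) = 4Σi² − 3Σi over i = 1..33.
Σi = 561 and Σi² = 12529.
4·12529 − 3·561 = 48433.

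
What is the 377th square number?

142129

The 377th square number is n² with n = 377.
377² = 142129.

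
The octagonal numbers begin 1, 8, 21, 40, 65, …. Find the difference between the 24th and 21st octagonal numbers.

24·(3·24 − 2) = 1680 and 21·(3·21 − 2) = 1281.
Difference: 1680 − 1281 = 399.

399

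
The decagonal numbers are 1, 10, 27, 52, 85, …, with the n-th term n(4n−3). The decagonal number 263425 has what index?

Set n(4n−3) = 263425, giving 4n² − 3n − 263425 = 0.
The discriminant is 9 + 16·263425 = 4214809, and √4214809 = 2053.
So n = (3 + 2053) / 8 = 2056/8 = 257.

257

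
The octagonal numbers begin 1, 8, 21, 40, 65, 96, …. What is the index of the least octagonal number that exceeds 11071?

62

Solve n(3n−2) > 11071 for integer n.
The largest n with value ≤ 11071 is 61 (since 11041 ≤ 11071 < 11408), so the first above is n = 62, value 11408.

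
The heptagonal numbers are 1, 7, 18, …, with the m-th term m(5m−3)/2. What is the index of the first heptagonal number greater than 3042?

Solve n(5n−3)/2 > 3042 for integer n.
The largest n with value ≤ 3042 is 35 (since 3010 ≤ 3042 < 3186), so the first above is n = 36, value 3186.

36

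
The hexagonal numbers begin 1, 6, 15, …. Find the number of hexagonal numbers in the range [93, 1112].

The n-th hexagonal number is n(2n−1).
Smallest index with value ≥ 93: n = 8 (giving 120).
Largest index with value ≤ 1112: n = 23 (giving 1035).
Indices 8 through 23: 16 terms.

16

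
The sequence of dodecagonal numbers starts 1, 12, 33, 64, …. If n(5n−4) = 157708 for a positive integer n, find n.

Set n(5n−4) = 157708, giving 5n² − 4n − 157708 = 0.
The discriminant is 16 + 20·157708 = 3154176, and √3154176 = 1776.
So n = (4 + 1776) / 10 = 1780/10 = 178.
Check: 178·(5·178 − 4) = 157708. ✓

178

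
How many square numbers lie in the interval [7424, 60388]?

159

The n-th square number is n².
Smallest index with value ≥ 7424: n = 87 (giving 7569).
Largest index with value ≤ 60388: n = 245 (giving 60025).
Indices 87 through 245: 159 terms.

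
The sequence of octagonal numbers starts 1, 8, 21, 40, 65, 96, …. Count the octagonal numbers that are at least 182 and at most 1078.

The n-th octagonal number is n(3n−2).
Smallest index with value ≥ 182: n = 9 (giving 225).
Largest index with value ≤ 1078: n = 19 (giving 1045).
Indices 9 through 19: 11 terms.

11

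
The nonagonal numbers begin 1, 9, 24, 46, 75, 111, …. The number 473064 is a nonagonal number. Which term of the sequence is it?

Set n(7n−5)/2 = 473064, giving 7n² − 5n − 946128 = 0.
The discriminant is 25 + 56·473064 = 26491609, and √26491609 = 5147.
So n = (5 + 5147) / 14 = 5152/14 = 368.
Check: 368·(7·368 − 5)/2 = 473064. ✓

368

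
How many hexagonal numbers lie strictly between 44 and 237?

7

The n-th hexagonal number is n(2n−1).
Smallest index with value > 44: n = 5 (giving 45).
Largest index with value < 237: n = 11 (giving 231).
Indices 5 through 11: 7 terms.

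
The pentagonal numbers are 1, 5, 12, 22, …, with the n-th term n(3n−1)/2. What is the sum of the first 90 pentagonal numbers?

368550

Σ i(3i−1)/2 = (3Σi² − Σi) / 2 over i = 1..90.
Σi = 4095 and Σi² = 247065.
(3·247065 − 1·4095) / 2 = 737100/2 = 368550.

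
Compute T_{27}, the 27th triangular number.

27·28/2 = 756/2 = 378.

378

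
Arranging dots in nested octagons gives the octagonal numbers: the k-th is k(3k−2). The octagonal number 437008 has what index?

Set n(3n−2) = 437008, giving 3n² − 2n − 437008 = 0.
The discriminant is 4 + 12·437008 = 5244100, and √5244100 = 2290.
So n = (2 + 2290) / 6 = 2292/6 = 382.
Check: 382·(3·382 − 2) = 437008. ✓

382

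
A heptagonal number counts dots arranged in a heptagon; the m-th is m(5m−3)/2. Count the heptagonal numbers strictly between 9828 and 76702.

The n-th heptagonal number is n(5n−3)/2.
Smallest index with value > 9828: n = 64 (giving 10144).
Largest index with value < 76702: n = 175 (giving 76300).
Indices 64 through 175: 112 terms.

112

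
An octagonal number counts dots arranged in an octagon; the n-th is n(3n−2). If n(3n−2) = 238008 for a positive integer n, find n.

Set n(3n−2) = 238008, giving 3n² − 2n − 238008 = 0.
So n = (2 + 1690) / 6 = 1692/6 = 282.

282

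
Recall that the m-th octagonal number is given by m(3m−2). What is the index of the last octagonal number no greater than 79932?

163

Solve n(3n−2) ≤ 79932 for integer n.
n = 163 gives 79381 ≤ 79932, while n = 164 gives 80360 > 79932; so the answer is index 163.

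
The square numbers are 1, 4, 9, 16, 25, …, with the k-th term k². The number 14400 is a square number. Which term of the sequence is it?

120

We need n² = 14400, so n = √14400 = 120.
Check: 120² = 14400. ✓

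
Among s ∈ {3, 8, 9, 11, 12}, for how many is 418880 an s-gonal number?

s = 3: P(3, 914) = 418155 and P(3, 915) = 419070; 418880 is not s-gonal.
s = 8: P(8, 374) = 418880. ✓
s = 9: P(9, 346) = 418141 and P(9, 347) = 420564; 418880 is not s-gonal.
s = 11: P(11, 305) = 417545 and P(11, 306) = 420291; 418880 is not s-gonal.
s = 12: P(12, 289) = 416449 and P(12, 290) = 419340; 418880 is not s-gonal.
Hits: s ∈ {8} → 1.

1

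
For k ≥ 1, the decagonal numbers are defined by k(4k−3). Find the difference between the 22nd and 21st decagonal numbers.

Consecutive decagonal numbers differ by 8n − 7: here 8·22 − 7 = 169.

169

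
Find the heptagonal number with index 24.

1404

The 24th heptagonal number is n(5n−3)/2 with n = 24.
24·(5·24 − 3)/2 = 24·117/2 = 1404.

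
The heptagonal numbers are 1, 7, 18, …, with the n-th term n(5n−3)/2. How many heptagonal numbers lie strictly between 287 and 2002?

17

The n-th heptagonal number is n(5n−3)/2.
Smallest index with value > 287: n = 12 (giving 342).
Largest index with value < 2002: n = 28 (giving 1918).
Indices 12 through 28: 17 terms.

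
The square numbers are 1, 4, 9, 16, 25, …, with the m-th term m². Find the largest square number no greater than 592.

Solve n² ≤ 592 for integer n.
n = 24 gives 576 ≤ 592, while n = 25 gives 625 > 592; so the answer is 576.

576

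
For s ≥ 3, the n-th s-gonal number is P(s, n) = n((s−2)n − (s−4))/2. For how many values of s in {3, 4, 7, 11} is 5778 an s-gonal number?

1

s = 3: P(3, 107) = 5778. ✓
s = 4: P(4, 76) = 5776 and P(4, 77) = 5929; 5778 is not s-gonal.
s = 7: P(7, 48) = 5688 and P(7, 49) = 5929; 5778 is not s-gonal.
s = 11: P(11, 36) = 5706 and P(11, 37) = 6031; 5778 is not s-gonal.
Hits: s ∈ {3} → 1.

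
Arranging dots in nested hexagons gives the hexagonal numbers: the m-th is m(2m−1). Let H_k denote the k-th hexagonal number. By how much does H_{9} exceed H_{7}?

9·(2·9 − 1) = 153 and 7·(2·7 − 1) = 91.
Difference: 153 − 91 = 62.

62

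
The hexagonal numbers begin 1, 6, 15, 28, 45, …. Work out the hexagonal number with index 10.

190

The 10th hexagonal number is n(2n−1) with n = 10.
10·(2·10 − 1) = 10·19 = 190.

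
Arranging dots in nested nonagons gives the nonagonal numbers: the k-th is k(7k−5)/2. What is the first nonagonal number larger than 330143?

331254

Solve n(7n−5)/2 > 330143 for integer n.
The largest n with value ≤ 330143 is 307 (since 329104 ≤ 330143 < 331254), so the first above is n = 308, value 331254.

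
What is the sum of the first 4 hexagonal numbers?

50

Σ i(2i−1) = 2Σi² − Σi over i = 1..4.
Σi = 10 and Σi² = 30.
2·30 − 1·10 = 50.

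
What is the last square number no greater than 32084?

Solve n² ≤ 32084 for integer n.
n = 179 gives 32041 ≤ 32084, while n = 180 gives 32400 > 32084; so the answer is 32041.

32041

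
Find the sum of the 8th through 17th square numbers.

1645

Σ_{i=8}^{17} i² = 1785 − 140 = 1645.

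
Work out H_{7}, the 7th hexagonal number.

91

The 7th hexagonal number is n(2n−1) with n = 7.
7·(2·7 − 1) = 7·13 = 91.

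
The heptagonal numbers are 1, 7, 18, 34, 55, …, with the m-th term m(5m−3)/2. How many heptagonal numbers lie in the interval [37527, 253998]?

The n-th heptagonal number is n(5n−3)/2.
Smallest index with value ≥ 37527: n = 123 (giving 37638).
Largest index with value ≤ 253998: n = 319 (giving 253924).
Indices 123 through 319: 197 terms.

197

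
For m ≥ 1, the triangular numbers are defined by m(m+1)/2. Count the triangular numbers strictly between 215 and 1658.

The n-th triangular number is n(n+1)/2.
Smallest index with value > 215: n = 21 (giving 231).
Largest index with value < 1658: n = 57 (giving 1653).
Indices 21 through 57: 37 terms.

37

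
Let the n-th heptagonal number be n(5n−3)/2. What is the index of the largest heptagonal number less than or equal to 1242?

Solve n(5n−3)/2 ≤ 1242 for integer n.
n = 22 gives 1177 ≤ 1242, while n = 23 gives 1288 > 1242; so the answer is index 22.

22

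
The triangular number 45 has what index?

Set n(n+1)/2 = 45, giving n² + n − 90 = 0.
So n = (-1 + 19) / 2 = 18/2 = 9.
Check: 9·10/2 = 45. ✓

9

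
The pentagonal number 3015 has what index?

45

Set n(3n−1)/2 = 3015, giving 3n² − n − 6030 = 0.
So n = (1 + 269) / 6 = 270/6 = 45.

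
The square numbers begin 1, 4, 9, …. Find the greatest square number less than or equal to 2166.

2116

Solve n² ≤ 2166 for integer n.
n = 46 gives 2116 ≤ 2166, while n = 47 gives 2209 > 2166; so the answer is 2116.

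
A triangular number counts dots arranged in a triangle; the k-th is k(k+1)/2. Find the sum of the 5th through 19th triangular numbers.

1310

Σ i(i+1)/2 = (Σi² + Σi) / 2 over i = 5..19.
Σi = 190 − 10 = 180 and Σi² = 2470 − 30 = 2440.
(1·2440 + 1·180) / 2 = 2620/2 = 1310.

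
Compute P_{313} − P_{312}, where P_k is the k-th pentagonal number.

Consecutive pentagonal numbers differ by 3n − 2: here 3·313 − 2 = 937.

937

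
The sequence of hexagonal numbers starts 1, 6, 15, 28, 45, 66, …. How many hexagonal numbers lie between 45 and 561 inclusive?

The n-th hexagonal number is n(2n−1).
Smallest index with value ≥ 45: n = 5 (giving 45).
Largest index with value ≤ 561: n = 17 (giving 561).
Indices 5 through 17: 13 terms.

13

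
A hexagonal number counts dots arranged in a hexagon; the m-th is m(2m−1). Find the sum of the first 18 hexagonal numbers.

Σ i(2i−1) = 2Σi² − Σi over i = 1..18.
Σi = 171 and Σi² = 2109.
2·2109 − 1·171 = 4047.

4047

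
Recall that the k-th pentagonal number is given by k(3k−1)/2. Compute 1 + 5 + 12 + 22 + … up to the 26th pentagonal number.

9126

Σ i(3i−1)/2 = (3Σi² − Σi) / 2 over i = 1..26.
Σi = 351 and Σi² = 6201.
(3·6201 − 1·351) / 2 = 18252/2 = 9126.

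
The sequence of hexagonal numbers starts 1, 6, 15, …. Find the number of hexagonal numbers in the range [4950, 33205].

80

The n-th hexagonal number is n(2n−1).
Smallest index with value ≥ 4950: n = 50 (giving 4950).
Largest index with value ≤ 33205: n = 129 (giving 33153).
Indices 50 through 129: 80 terms.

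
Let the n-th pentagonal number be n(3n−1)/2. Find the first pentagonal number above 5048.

Solve n(3n−1)/2 > 5048 for integer n.
The largest n with value ≤ 5048 is 58 (since 5017 ≤ 5048 < 5192), so the first above is n = 59, value 5192.

5192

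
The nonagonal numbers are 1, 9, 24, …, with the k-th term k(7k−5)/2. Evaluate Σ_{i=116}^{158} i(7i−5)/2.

2833184

Σ i(7i−5)/2 = (7Σi² − 5Σi) / 2 over i = 116..158.
Σi = 12561 − 6670 = 5891 and Σi² = 1327279 − 513590 = 813689.
(7·813689 − 5·5891) / 2 = 5666368/2 = 2833184.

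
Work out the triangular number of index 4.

The 4th triangular number is n(n+1)/2 with n = 4.
4·5/2 = 20/2 = 10.

10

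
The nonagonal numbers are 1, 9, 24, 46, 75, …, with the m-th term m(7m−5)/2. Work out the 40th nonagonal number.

5500

The 40th nonagonal number is n(7n−5)/2 with n = 40.
40·(7·40 − 5)/2 = 40·275/2 = 5500.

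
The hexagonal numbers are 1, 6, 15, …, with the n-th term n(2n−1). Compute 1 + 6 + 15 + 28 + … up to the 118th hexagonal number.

1102297

Σ i(2i−1) = 2Σi² − Σi over i = 1..118.
Σi = 7021 and Σi² = 554659.
2·554659 − 1·7021 = 1102297.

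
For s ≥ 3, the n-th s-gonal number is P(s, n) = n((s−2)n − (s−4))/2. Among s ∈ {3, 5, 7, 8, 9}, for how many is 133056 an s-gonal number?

s = 3: P(3, 515) = 132870 and P(3, 516) = 133386; 133056 is not s-gonal.
s = 5: P(5, 297) = 132165 and P(5, 298) = 133057; 133056 is not s-gonal.
s = 7: P(7, 231) = 133056. ✓
s = 8: P(8, 210) = 131880 and P(8, 211) = 133141; 133056 is not s-gonal.
s = 9: P(9, 195) = 132600 and P(9, 196) = 133966; 133056 is not s-gonal.
Hits: s ∈ {7} → 1.

1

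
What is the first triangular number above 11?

Solve n(n+1)/2 > 11 for integer n.
The largest n with value ≤ 11 is 4 (since 10 ≤ 11 < 15), so the first above is n = 5, value 15.

15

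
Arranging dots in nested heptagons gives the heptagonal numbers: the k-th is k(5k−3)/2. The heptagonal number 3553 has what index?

Set n(5n−3)/2 = 3553, giving 5n² − 3n − 7106 = 0.
The discriminant is 9 + 40·3553 = 142129, and √142129 = 377.
So n = (3 + 377) / 10 = 380/10 = 38.

38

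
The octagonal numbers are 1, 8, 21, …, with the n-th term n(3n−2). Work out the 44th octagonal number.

5720

The 44th octagonal number is n(3n−2) with n = 44.
44·(3·44 − 2) = 44·130 = 5720.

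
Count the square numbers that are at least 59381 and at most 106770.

The n-th square number is n².
Smallest index with value ≥ 59381: n = 244 (giving 59536).
Largest index with value ≤ 106770: n = 326 (giving 106276).
Indices 244 through 326: 83 terms.

83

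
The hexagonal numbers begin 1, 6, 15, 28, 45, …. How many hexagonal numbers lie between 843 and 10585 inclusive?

53

The n-th hexagonal number is n(2n−1).
Smallest index with value ≥ 843: n = 21 (giving 861).
Largest index with value ≤ 10585: n = 73 (giving 10585).
Indices 21 through 73: 53 terms.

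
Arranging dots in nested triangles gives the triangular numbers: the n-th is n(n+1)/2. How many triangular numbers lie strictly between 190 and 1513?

The n-th triangular number is n(n+1)/2.
Smallest index with value > 190: n = 20 (giving 210).
Largest index with value < 1513: n = 54 (giving 1485).
Indices 20 through 54: 35 terms.

35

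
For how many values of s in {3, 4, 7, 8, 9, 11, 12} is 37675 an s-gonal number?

1

s = 3: P(3, 274) = 37675. ✓
s = 4: P(4, 194) = 37636 and P(4, 195) = 38025; 37675 is not s-gonal.
s = 7: P(7, 123) = 37638 and P(7, 124) = 38254; 37675 is not s-gonal.
s = 8: P(8, 112) = 37408 and P(8, 113) = 38081; 37675 is not s-gonal.
s = 9: P(9, 104) = 37596 and P(9, 105) = 38325; 37675 is not s-gonal.
s = 11: P(11, 91) = 36946 and P(11, 92) = 37766; 37675 is not s-gonal.
s = 12: P(12, 87) = 37497 and P(12, 88) = 38368; 37675 is not s-gonal.
Hits: s ∈ {3} → 1.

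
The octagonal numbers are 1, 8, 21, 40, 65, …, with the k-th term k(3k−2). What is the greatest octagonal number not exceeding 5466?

5461

Solve n(3n−2) ≤ 5466 for integer n.
n = 43 gives 5461 ≤ 5466, while n = 44 gives 5720 > 5466; so the answer is 5461.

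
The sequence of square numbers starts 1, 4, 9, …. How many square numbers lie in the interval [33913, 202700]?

The n-th square number is n².
Smallest index with value ≥ 33913: n = 185 (giving 34225).
Largest index with value ≤ 202700: n = 450 (giving 202500).
Indices 185 through 450: 266 terms.

266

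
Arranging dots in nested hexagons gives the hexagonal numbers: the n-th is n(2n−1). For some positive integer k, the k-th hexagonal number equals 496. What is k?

Set n(2n−1) = 496, giving 2n² − n − 496 = 0.
So n = (1 + 63) / 4 = 64/4 = 16.

16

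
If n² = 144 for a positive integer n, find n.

12

We need n² = 144, so n = √144 = 12.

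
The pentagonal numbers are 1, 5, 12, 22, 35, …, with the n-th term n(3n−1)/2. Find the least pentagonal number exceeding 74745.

Solve n(3n−1)/2 > 74745 for integer n.
The largest n with value ≤ 74745 is 223 (since 74482 ≤ 74745 < 75152), so the first above is n = 224, value 75152.

75152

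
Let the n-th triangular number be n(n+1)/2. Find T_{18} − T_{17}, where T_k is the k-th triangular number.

18

Consecutive triangular numbers differ by n: T_{18} − T_{17} = 18.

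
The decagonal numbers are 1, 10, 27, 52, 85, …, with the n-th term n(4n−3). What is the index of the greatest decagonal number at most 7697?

44

Solve n(4n−3) ≤ 7697 for integer n.
n = 44 gives 7612 ≤ 7697, while n = 45 gives 7965 > 7697; so the answer is index 44.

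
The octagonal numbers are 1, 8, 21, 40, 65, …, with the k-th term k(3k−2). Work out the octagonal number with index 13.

13·(3·13 − 2) = 13·37 = 481.

481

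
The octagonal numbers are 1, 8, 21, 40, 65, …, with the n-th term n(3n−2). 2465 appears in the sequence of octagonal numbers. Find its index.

Set n(3n−2) = 2465, giving 3n² − 2n − 2465 = 0.
The discriminant is 4 + 12·2465 = 29584, and √29584 = 172.
So n = (2 + 172) / 6 = 174/6 = 29.
Check: 29·(3·29 − 2) = 2465. ✓

29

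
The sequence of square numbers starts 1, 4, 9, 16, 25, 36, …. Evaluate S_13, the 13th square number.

169

The 13th square number is n² with n = 13.
13² = 169.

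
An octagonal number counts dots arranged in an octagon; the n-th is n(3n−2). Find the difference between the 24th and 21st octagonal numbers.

399

24·(3·24 − 2) = 1680 and 21·(3·21 − 2) = 1281.
Difference: 1680 − 1281 = 399.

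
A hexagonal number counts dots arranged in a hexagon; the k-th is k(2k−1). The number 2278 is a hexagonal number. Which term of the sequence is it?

34

Set n(2n−1) = 2278, giving 2n² − n − 2278 = 0.
The discriminant is 1 + 8·2278 = 18225, and √18225 = 135.
So n = (1 + 135) / 4 = 136/4 = 34.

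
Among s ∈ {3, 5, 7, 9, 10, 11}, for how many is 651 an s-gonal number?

s = 3: P(3, 35) = 630 and P(3, 36) = 666; 651 is not s-gonal.
s = 5: P(5, 21) = 651. ✓
s = 7: P(7, 16) = 616 and P(7, 17) = 697; 651 is not s-gonal.
s = 9: P(9, 14) = 651. ✓
s = 10: P(10, 13) = 637 and P(10, 14) = 742; 651 is not s-gonal.
s = 11: P(11, 12) = 606 and P(11, 13) = 715; 651 is not s-gonal.
Hits: s ∈ {5, 9} → 2.

2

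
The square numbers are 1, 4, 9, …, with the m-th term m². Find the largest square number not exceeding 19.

16

Solve n² ≤ 19 for integer n.
n = 4 gives 16 ≤ 19, while n = 5 gives 25 > 19; so the answer is 16.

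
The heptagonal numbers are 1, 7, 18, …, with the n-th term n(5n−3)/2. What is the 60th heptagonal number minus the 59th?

Consecutive heptagonal numbers differ by 5n − 4: here 5·60 − 4 = 296.

296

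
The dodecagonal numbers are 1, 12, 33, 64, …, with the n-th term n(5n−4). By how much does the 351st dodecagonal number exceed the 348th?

351·(5·351 − 4) = 614601 and 348·(5·348 − 4) = 604128.
Difference: 614601 − 604128 = 10473.

10473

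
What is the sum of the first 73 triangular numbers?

67525

Σ i(i+1)/2 = (Σi² + Σi) / 2 over i = 1..73.
Σi = 2701 and Σi² = 132349.
(1·132349 + 1·2701) / 2 = 135050/2 = 67525.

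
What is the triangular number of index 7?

28

The 7th triangular number is n(n+1)/2 with n = 7.
7·8/2 = 56/2 = 28.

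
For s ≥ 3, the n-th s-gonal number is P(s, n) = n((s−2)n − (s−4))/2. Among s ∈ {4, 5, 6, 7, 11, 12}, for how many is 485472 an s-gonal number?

s = 4: P(4, 696) = 484416 and P(4, 697) = 485809; 485472 is not s-gonal.
s = 5: P(5, 569) = 485357 and P(5, 570) = 487065; 485472 is not s-gonal.
s = 6: P(6, 492) = 483636 and P(6, 493) = 485605; 485472 is not s-gonal.
s = 7: P(7, 440) = 483340 and P(7, 441) = 485541; 485472 is not s-gonal.
s = 11: P(11, 328) = 482980 and P(11, 329) = 485933; 485472 is not s-gonal.
s = 12: P(12, 312) = 485472. ✓
Hits: s ∈ {12} → 1.

1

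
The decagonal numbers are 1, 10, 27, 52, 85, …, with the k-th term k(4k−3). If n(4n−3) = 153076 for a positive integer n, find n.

196

Set n(4n−3) = 153076, giving 4n² − 3n − 153076 = 0.
So n = (3 + 1565) / 8 = 1568/8 = 196.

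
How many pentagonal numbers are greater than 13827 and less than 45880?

The n-th pentagonal number is n(3n−1)/2.
Smallest index with value > 13827: n = 97 (giving 14065).
Largest index with value < 45880: n = 175 (giving 45850).
Indices 97 through 175: 79 terms.

79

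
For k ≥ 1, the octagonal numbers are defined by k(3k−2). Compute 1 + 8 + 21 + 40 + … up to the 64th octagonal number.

Σ i(3i−2) = 3Σi² − 2Σi over i = 1..64.
Σi = 2080 and Σi² = 89440.
3·89440 − 2·2080 = 264160.

264160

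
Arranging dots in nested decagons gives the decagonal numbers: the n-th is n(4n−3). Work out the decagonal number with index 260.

269620

The 260th decagonal number is n(4n−3) with n = 260.
260·(4·260 − 3) = 260·1037 = 269620.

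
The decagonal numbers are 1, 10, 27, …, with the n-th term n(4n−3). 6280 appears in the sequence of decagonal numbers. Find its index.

Set n(4n−3) = 6280, giving 4n² − 3n − 6280 = 0.
The discriminant is 9 + 16·6280 = 100489, and √100489 = 317.
So n = (3 + 317) / 8 = 320/8 = 40.

40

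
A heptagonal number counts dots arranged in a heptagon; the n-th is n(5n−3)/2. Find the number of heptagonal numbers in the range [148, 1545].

The n-th heptagonal number is n(5n−3)/2.
Smallest index with value ≥ 148: n = 8 (giving 148).
Largest index with value ≤ 1545: n = 25 (giving 1525).
Indices 8 through 25: 18 terms.

18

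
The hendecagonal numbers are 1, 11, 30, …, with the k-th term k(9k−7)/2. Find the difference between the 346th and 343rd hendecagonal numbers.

346·(9·346 − 7)/2 = 537511 and 343·(9·343 − 7)/2 = 528220.
Difference: 537511 − 528220 = 9291.

9291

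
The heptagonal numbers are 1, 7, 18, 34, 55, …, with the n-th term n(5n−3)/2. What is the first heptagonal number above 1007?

Solve n(5n−3)/2 > 1007 for integer n.
The largest n with value ≤ 1007 is 20 (since 970 ≤ 1007 < 1071), so the first above is n = 21, value 1071.

1071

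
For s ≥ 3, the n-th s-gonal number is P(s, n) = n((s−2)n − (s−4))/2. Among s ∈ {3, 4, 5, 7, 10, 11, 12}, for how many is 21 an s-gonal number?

s = 3: P(3, 6) = 21. ✓
s = 4: P(4, 4) = 16 and P(4, 5) = 25; 21 is not s-gonal.
s = 5: P(5, 3) = 12 and P(5, 4) = 22; 21 is not s-gonal.
s = 7: P(7, 3) = 18 and P(7, 4) = 34; 21 is not s-gonal.
s = 10: P(10, 2) = 10 and P(10, 3) = 27; 21 is not s-gonal.
s = 11: P(11, 2) = 11 and P(11, 3) = 30; 21 is not s-gonal.
s = 12: P(12, 2) = 12 and P(12, 3) = 33; 21 is not s-gonal.
Hits: s ∈ {3} → 1.

1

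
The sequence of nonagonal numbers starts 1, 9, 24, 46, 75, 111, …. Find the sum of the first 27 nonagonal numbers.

Σ i(7i−5)/2 = (7Σi² − 5Σi) / 2 over i = 1..27.
Σi = 378 and Σi² = 6930.
(7·6930 − 5·378) / 2 = 46620/2 = 23310.

23310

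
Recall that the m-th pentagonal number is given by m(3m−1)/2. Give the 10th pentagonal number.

The 10th pentagonal number is n(3n−1)/2 with n = 10.
10·(3·10 − 1)/2 = 10·29/2 = 145.

145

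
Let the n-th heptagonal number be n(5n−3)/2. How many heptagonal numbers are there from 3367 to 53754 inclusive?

110

The n-th heptagonal number is n(5n−3)/2.
Smallest index with value ≥ 3367: n = 37 (giving 3367).
Largest index with value ≤ 53754: n = 146 (giving 53071).
Indices 37 through 146: 110 terms.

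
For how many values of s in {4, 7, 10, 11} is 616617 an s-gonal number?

1

s = 4: P(4, 785) = 616225 and P(4, 786) = 617796; 616617 is not s-gonal.
s = 7: P(7, 496) = 614296 and P(7, 497) = 616777; 616617 is not s-gonal.
s = 10: P(10, 393) = 616617. ✓
s = 11: P(11, 370) = 614755 and P(11, 371) = 618086; 616617 is not s-gonal.
Hits: s ∈ {10} → 1.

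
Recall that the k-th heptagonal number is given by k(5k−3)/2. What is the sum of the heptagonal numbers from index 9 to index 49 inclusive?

98769

Σ i(5i−3)/2 = (5Σi² − 3Σi) / 2 over i = 9..49.
Σi = 1225 − 36 = 1189 and Σi² = 40425 − 204 = 40221.
(5·40221 − 3·1189) / 2 = 197538/2 = 98769.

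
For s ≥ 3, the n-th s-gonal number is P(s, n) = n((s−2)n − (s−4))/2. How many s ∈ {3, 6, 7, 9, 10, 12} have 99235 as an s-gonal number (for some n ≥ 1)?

s = 3: P(3, 445) = 99235. ✓
s = 6: P(6, 223) = 99235. ✓
s = 7: P(7, 199) = 98704 and P(7, 200) = 99700; 99235 is not s-gonal.
s = 9: P(9, 168) = 98364 and P(9, 169) = 99541; 99235 is not s-gonal.
s = 10: P(10, 157) = 98125 and P(10, 158) = 99382; 99235 is not s-gonal.
s = 12: P(12, 141) = 98841 and P(12, 142) = 100252; 99235 is not s-gonal.
Hits: s ∈ {3, 6} → 2.

2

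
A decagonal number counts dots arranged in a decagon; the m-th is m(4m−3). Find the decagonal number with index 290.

335530

The 290th decagonal number is n(4n−3) with n = 290.
290·(4·290 − 3) = 290·1157 = 335530.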